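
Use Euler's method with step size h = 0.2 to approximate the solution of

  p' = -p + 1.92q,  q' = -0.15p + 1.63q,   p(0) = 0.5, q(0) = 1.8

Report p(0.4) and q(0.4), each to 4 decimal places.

1.7837, 3.1123

Euler on (p,q): p_{n+1} = p_n + h·p', q_{n+1} = q_n + h·q'.
0.000000: (0.500000, 1.800000); f=(2.956000, 2.859000) → (1.091200, 2.371800)
0.200000: (1.091200, 2.371800); f=(3.462656, 3.702354) → (1.783731, 3.112271)
(p(0.4), q(0.4)) ≈ (1.7837, 3.1123)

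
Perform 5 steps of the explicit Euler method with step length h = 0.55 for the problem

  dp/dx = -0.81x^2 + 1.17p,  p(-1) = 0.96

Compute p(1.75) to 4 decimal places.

6.8975

Euler: p_{n+1} = p_n + h·f(x_n, p_n).
x=-1.000000, p=0.960000: f=0.313200 → p ← 0.960000 + 0.55·0.313200 = 1.132260
x=-0.450000, p=1.132260: f=1.160719 → p ← 1.132260 + 0.55·1.160719 = 1.770656
x=0.100000, p=1.770656: f=2.063567 → p ← 1.770656 + 0.55·2.063567 = 2.905617
x=0.650000, p=2.905617: f=3.057347 → p ← 2.905617 + 0.55·3.057347 = 4.587158
x=1.200000, p=4.587158: f=4.200575 → p ← 4.587158 + 0.55·4.200575 = 6.897475
p(1.75) ≈ 6.8975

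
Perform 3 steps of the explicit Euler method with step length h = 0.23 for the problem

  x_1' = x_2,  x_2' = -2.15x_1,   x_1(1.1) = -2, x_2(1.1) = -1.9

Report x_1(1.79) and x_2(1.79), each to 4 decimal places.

Euler on (x_1,x_2): x_1_{n+1} = x_1_n + h·x_1', x_2_{n+1} = x_2_n + h·x_2'.
1.100000: (-2.000000, -1.900000); f=(-1.900000, 4.300000) → (-2.437000, -0.911000)
1.330000: (-2.437000, -0.911000); f=(-0.911000, 5.239550) → (-2.646530, 0.294097)
1.560000: (-2.646530, 0.294097); f=(0.294097, 5.690039) → (-2.578888, 1.602806)
(x_1(1.79), x_2(1.79)) ≈ (-2.5789, 1.6028)

-2.5789, 1.6028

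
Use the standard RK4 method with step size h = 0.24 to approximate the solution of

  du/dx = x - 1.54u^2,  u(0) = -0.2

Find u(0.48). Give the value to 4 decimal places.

-0.1081

RK4: k1 = f(x_n, u_n); k2 = f(x_n + h/2, u_n + (h/2)·k1); k3 = f(x_n + h/2, u_n + (h/2)·k2); k4 = f(x_n + h, u_n + h·k3); u_{n+1} = u_n + (h/6)·(k1 + 2k2 + 2k3 + k4).
x=0.000000, u=-0.200000:
  k1 = f(0.000000, -0.200000) = -0.061600
  k2 = f(0.120000, -0.207392) = 0.053762
  k3 = f(0.120000, -0.193549) = 0.062310
  k4 = f(0.240000, -0.185046) = 0.187268
  u ← -0.200000 + (0.24/6)·(k1 + 2k2 + 2k3 + k4) = -0.185688
x=0.240000, u=-0.185688:
  k1 = f(0.240000, -0.185688) = 0.186901
  k2 = f(0.360000, -0.163259) = 0.318953
  k3 = f(0.360000, -0.147413) = 0.326535
  k4 = f(0.480000, -0.107319) = 0.462263
  u ← -0.185688 + (0.24/6)·(k1 + 2k2 + 2k3 + k4) = -0.108082
u(0.48) ≈ -0.1081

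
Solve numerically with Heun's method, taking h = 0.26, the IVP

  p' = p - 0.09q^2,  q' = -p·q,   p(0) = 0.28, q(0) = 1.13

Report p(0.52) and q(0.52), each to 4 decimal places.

Heun on (p,q): k1 = f(x_n, state_n); k2 = f(x_n + h, state_n + h·k1); state_{n+1} = state_n + (h/2)·(k1 + k2).
0.000000: (0.280000, 1.130000)
  k1 = (0.165079, -0.316400)
  predictor → (0.322921, 1.047736)
  k2 = (0.224123, -0.338335)
  → (0.330596, 1.044884)
0.260000: (0.330596, 1.044884)
  k1 = (0.232336, -0.345435)
  predictor → (0.391004, 0.955071)
  k2 = (0.308909, -0.373436)
  → (0.400958, 0.951431)
(p(0.52), q(0.52)) ≈ (0.4010, 0.9514)

0.4010, 0.9514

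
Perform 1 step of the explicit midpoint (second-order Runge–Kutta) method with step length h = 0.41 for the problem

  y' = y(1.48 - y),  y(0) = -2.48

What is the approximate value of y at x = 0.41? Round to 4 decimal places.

Midpoint: k1 = f(x_n, y_n); k2 = f(x_n + h/2, y_n + (h/2)·k1); y_{n+1} = y_n + h·k2.
x=0.000000, y=-2.480000:
  k1 = f(0.000000, -2.480000) = -9.820800
  k2 = f(0.205000, -4.493264) = -26.839452
  y ← -2.480000 + 0.41·(-26.839452) = -13.484175
y(0.41) ≈ -13.4842

-13.4842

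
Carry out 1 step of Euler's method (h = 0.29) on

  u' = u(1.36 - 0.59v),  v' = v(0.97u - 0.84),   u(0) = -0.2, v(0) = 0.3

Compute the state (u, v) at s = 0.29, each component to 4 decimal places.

-0.2686, 0.2100

Euler on (u,v): u_{n+1} = u_n + h·u', v_{n+1} = v_n + h·v'.
0.000000: (-0.200000, 0.300000); f=(-0.236600, -0.310200) → (-0.268614, 0.210042)
(u(0.29), v(0.29)) ≈ (-0.2686, 0.2100)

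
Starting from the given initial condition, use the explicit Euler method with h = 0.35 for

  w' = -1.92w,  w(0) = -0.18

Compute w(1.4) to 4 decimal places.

-0.0021

Euler: w_{n+1} = w_n + h·f(x_n, w_n).
x=0.000000, w=-0.180000: f=0.345600 → w ← -0.180000 + 0.35·0.345600 = -0.059040
x=0.350000, w=-0.059040: f=0.113357 → w ← -0.059040 + 0.35·0.113357 = -0.019365
x=0.700000, w=-0.019365: f=0.037181 → w ← -0.019365 + 0.35·0.037181 = -0.006352
x=1.050000, w=-0.006352: f=0.012195 → w ← -0.006352 + 0.35·0.012195 = -0.002083
w(1.4) ≈ -0.0021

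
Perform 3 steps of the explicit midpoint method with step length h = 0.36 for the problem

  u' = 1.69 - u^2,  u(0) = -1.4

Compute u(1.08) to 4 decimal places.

Midpoint: k1 = f(x_n, u_n); k2 = f(x_n + h/2, u_n + (h/2)·k1); u_{n+1} = u_n + h·k2.
x=0.000000, u=-1.400000:
  k1 = f(0.000000, -1.400000) = -0.270000
  k2 = f(0.180000, -1.448600) = -0.408442
  u ← -1.400000 + 0.36·(-0.408442) = -1.547039
x=0.360000, u=-1.547039:
  k1 = f(0.360000, -1.547039) = -0.703330
  k2 = f(0.540000, -1.673639) = -1.111066
  u ← -1.547039 + 0.36·(-1.111066) = -1.947023
x=0.720000, u=-1.947023:
  k1 = f(0.720000, -1.947023) = -2.100898
  k2 = f(0.900000, -2.325184) = -3.716483
  u ← -1.947023 + 0.36·(-3.716483) = -3.284957
u(1.08) ≈ -3.2850

-3.2850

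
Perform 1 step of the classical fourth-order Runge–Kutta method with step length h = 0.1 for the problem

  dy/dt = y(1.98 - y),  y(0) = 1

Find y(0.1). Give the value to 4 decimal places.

1.0976

RK4: k1 = f(t_n, y_n); k2 = f(t_n + h/2, y_n + (h/2)·k1); k3 = f(t_n + h/2, y_n + (h/2)·k2); k4 = f(t_n + h, y_n + h·k3); y_{n+1} = y_n + (h/6)·(k1 + 2k2 + 2k3 + k4).
t=0.000000, y=1.000000:
  k1 = f(0.000000, 1.000000) = 0.980000
  k2 = f(0.050000, 1.049000) = 0.976619
  k3 = f(0.050000, 1.048831) = 0.976639
  k4 = f(0.100000, 1.097664) = 0.968508
  y ← 1.000000 + (0.1/6)·(k1 + 2k2 + 2k3 + k4) = 1.097584
y(0.1) ≈ 1.0976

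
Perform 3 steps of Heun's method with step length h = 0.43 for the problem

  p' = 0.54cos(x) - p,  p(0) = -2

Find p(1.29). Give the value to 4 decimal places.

Heun: k1 = f(x_n, p_n); k2 = f(x_n + h, p_n + h·k1); p_{n+1} = p_n + (h/2)·(k1 + k2).
x=0.000000, p=-2.000000:
  k1 = f(0.000000, -2.000000) = 2.540000
  k2 = f(0.430000, -0.907800) = 1.398642
  p ← -2.000000 + (0.43/2)·(2.540000 + 1.398642) = -1.153192
x=0.430000, p=-1.153192:
  k1 = f(0.430000, -1.153192) = 1.644034
  k2 = f(0.860000, -0.446258) = 0.798574
  p ← -1.153192 + (0.43/2)·(1.644034 + 0.798574) = -0.628031
x=0.860000, p=-0.628031:
  k1 = f(0.860000, -0.628031) = 0.980348
  k2 = f(1.290000, -0.206482) = 0.356127
  p ← -0.628031 + (0.43/2)·(0.980348 + 0.356127) = -0.340689
p(1.29) ≈ -0.3407

-0.3407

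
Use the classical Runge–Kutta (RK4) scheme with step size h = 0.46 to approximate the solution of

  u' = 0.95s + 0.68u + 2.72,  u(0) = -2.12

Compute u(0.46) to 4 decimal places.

-1.3178

RK4: k1 = f(s_n, u_n); k2 = f(s_n + h/2, u_n + (h/2)·k1); k3 = f(s_n + h/2, u_n + (h/2)·k2); k4 = f(s_n + h, u_n + h·k3); u_{n+1} = u_n + (h/6)·(k1 + 2k2 + 2k3 + k4).
s=0.000000, u=-2.120000:
  k1 = f(0.000000, -2.120000) = 1.278400
  k2 = f(0.230000, -1.825968) = 1.696842
  k3 = f(0.230000, -1.729726) = 1.762286
  k4 = f(0.460000, -1.309348) = 2.266643
  u ← -2.120000 + (0.46/6)·(k1 + 2k2 + 2k3 + k4) = -1.317814
u(0.46) ≈ -1.3178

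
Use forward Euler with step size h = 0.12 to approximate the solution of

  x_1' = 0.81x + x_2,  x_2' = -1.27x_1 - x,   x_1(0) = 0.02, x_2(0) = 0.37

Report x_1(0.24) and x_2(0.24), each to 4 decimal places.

Euler on (x_1,x_2): x_1_{n+1} = x_1_n + h·x_1', x_2_{n+1} = x_2_n + h·x_2'.
0.000000: (0.020000, 0.370000); f=(0.370000, -0.025400) → (0.064400, 0.366952)
0.120000: (0.064400, 0.366952); f=(0.464152, -0.201788) → (0.120098, 0.342737)
(x_1(0.24), x_2(0.24)) ≈ (0.1201, 0.3427)

0.1201, 0.3427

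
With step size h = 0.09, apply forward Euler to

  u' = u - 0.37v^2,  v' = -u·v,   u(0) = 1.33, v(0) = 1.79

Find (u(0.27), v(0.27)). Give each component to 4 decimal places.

1.4416, 1.2131

Euler on (u,v): u_{n+1} = u_n + h·u', v_{n+1} = v_n + h·v'.
0.000000: (1.330000, 1.790000); f=(0.144483, -2.380700) → (1.343003, 1.575737)
0.090000: (1.343003, 1.575737); f=(0.424313, -2.116220) → (1.381192, 1.385277)
0.180000: (1.381192, 1.385277); f=(0.671164, -1.913333) → (1.441596, 1.213077)
(u(0.27), v(0.27)) ≈ (1.4416, 1.2131)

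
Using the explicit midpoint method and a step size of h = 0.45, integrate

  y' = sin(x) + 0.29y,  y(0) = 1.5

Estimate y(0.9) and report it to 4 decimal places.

2.3544

Midpoint: k1 = f(x_n, y_n); k2 = f(x_n + h/2, y_n + (h/2)·k1); y_{n+1} = y_n + h·k2.
x=0.000000, y=1.500000:
  k1 = f(0.000000, 1.500000) = 0.435000
  k2 = f(0.225000, 1.597875) = 0.686490
  y ← 1.500000 + 0.45·0.686490 = 1.808921
x=0.450000, y=1.808921:
  k1 = f(0.450000, 1.808921) = 0.959552
  k2 = f(0.675000, 2.024820) = 1.212095
  y ← 1.808921 + 0.45·1.212095 = 2.354363
y(0.9) ≈ 2.3544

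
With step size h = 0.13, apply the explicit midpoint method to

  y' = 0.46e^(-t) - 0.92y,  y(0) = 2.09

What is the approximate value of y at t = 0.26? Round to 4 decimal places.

Midpoint: k1 = f(t_n, y_n); k2 = f(t_n + h/2, y_n + (h/2)·k1); y_{n+1} = y_n + h·k2.
t=0.000000, y=2.090000:
  k1 = f(0.000000, 2.090000) = -1.462800
  k2 = f(0.065000, 1.994918) = -1.404274
  y ← 2.090000 + 0.13·(-1.404274) = 1.907444
t=0.130000, y=1.907444:
  k1 = f(0.130000, 1.907444) = -1.350925
  k2 = f(0.195000, 1.819634) = -1.295560
  y ← 1.907444 + 0.13·(-1.295560) = 1.739022
y(0.26) ≈ 1.7390

1.7390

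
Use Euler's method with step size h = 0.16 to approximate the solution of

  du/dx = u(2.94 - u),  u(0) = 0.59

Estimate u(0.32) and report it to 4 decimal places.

Euler: u_{n+1} = u_n + h·f(x_n, u_n).
x=0.000000, u=0.590000: f=1.386500 → u ← 0.590000 + 0.16·1.386500 = 0.811840
x=0.160000, u=0.811840: f=1.727725 → u ← 0.811840 + 0.16·1.727725 = 1.088276
u(0.32) ≈ 1.0883

1.0883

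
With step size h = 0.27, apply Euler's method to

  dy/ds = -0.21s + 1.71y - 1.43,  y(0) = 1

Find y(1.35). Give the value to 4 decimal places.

Euler: y_{n+1} = y_n + h·f(s_n, y_n).
s=0.000000, y=1.000000: f=0.280000 → y ← 1.000000 + 0.27·0.280000 = 1.075600
s=0.270000, y=1.075600: f=0.352576 → y ← 1.075600 + 0.27·0.352576 = 1.170796
s=0.540000, y=1.170796: f=0.458660 → y ← 1.170796 + 0.27·0.458660 = 1.294634
s=0.810000, y=1.294634: f=0.613724 → y ← 1.294634 + 0.27·0.613724 = 1.460339
s=1.080000, y=1.460339: f=0.840380 → y ← 1.460339 + 0.27·0.840380 = 1.687242
y(1.35) ≈ 1.6872

1.6872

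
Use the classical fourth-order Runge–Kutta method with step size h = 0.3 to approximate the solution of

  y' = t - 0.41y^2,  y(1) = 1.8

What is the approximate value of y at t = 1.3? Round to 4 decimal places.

RK4: k1 = f(t_n, y_n); k2 = f(t_n + h/2, y_n + (h/2)·k1); k3 = f(t_n + h/2, y_n + (h/2)·k2); k4 = f(t_n + h, y_n + h·k3); y_{n+1} = y_n + (h/6)·(k1 + 2k2 + 2k3 + k4).
t=1.000000, y=1.800000:
  k1 = f(1.000000, 1.800000) = -0.328400
  k2 = f(1.150000, 1.750740) = -0.106687
  k3 = f(1.150000, 1.783997) = -0.154884
  k4 = f(1.300000, 1.753535) = 0.039298
  y ← 1.800000 + (0.3/6)·(k1 + 2k2 + 2k3 + k4) = 1.759388
y(1.3) ≈ 1.7594

1.7594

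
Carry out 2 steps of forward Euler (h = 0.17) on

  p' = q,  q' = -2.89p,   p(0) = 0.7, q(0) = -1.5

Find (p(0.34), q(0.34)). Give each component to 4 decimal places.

0.1315, -2.0625

Euler on (p,q): p_{n+1} = p_n + h·p', q_{n+1} = q_n + h·q'.
0.000000: (0.700000, -1.500000); f=(-1.500000, -2.023000) → (0.445000, -1.843910)
0.170000: (0.445000, -1.843910); f=(-1.843910, -1.286050) → (0.131535, -2.062539)
(p(0.34), q(0.34)) ≈ (0.1315, -2.0625)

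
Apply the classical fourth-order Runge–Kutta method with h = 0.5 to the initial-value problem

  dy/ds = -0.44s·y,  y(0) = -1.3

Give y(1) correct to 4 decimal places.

RK4: k1 = f(s_n, y_n); k2 = f(s_n + h/2, y_n + (h/2)·k1); k3 = f(s_n + h/2, y_n + (h/2)·k2); k4 = f(s_n + h, y_n + h·k3); y_{n+1} = y_n + (h/6)·(k1 + 2k2 + 2k3 + k4).
s=0.000000, y=-1.300000:
  k1 = f(0.000000, -1.300000) = 0.000000
  k2 = f(0.250000, -1.300000) = 0.143000
  k3 = f(0.250000, -1.264250) = 0.139068
  k4 = f(0.500000, -1.230466) = 0.270703
  y ← -1.300000 + (0.5/6)·(k1 + 2k2 + 2k3 + k4) = -1.230430
s=0.500000, y=-1.230430:
  k1 = f(0.500000, -1.230430) = 0.270695
  k2 = f(0.750000, -1.162757) = 0.383710
  k3 = f(0.750000, -1.134503) = 0.374386
  k4 = f(1.000000, -1.043237) = 0.459024
  y ← -1.230430 + (0.5/6)·(k1 + 2k2 + 2k3 + k4) = -1.043271
y(1) ≈ -1.0433

-1.0433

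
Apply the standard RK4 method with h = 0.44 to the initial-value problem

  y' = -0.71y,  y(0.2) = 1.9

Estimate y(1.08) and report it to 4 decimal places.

RK4: k1 = f(t_n, y_n); k2 = f(t_n + h/2, y_n + (h/2)·k1); k3 = f(t_n + h/2, y_n + (h/2)·k2); k4 = f(t_n + h, y_n + h·k3); y_{n+1} = y_n + (h/6)·(k1 + 2k2 + 2k3 + k4).
t=0.200000, y=1.900000:
  k1 = f(0.200000, 1.900000) = -1.349000
  k2 = f(0.420000, 1.603220) = -1.138286
  k3 = f(0.420000, 1.649577) = -1.171200
  k4 = f(0.640000, 1.384672) = -0.983117
  y ← 1.900000 + (0.44/6)·(k1 + 2k2 + 2k3 + k4) = 1.390253
t=0.640000, y=1.390253:
  k1 = f(0.640000, 1.390253) = -0.987080
  k2 = f(0.860000, 1.173096) = -0.832898
  k3 = f(0.860000, 1.207016) = -0.856981
  k4 = f(1.080000, 1.013182) = -0.719359
  y ← 1.390253 + (0.44/6)·(k1 + 2k2 + 2k3 + k4) = 1.017266
y(1.08) ≈ 1.0173

1.0173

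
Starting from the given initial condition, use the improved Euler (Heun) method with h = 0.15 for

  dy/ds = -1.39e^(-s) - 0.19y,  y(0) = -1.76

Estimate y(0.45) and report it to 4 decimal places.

Heun: k1 = f(s_n, y_n); k2 = f(s_n + h, y_n + h·k1); y_{n+1} = y_n + (h/2)·(k1 + k2).
s=0.000000, y=-1.760000:
  k1 = f(0.000000, -1.760000) = -1.055600
  k2 = f(0.150000, -1.918340) = -0.831899
  y ← -1.760000 + (0.15/2)·(-1.055600 + (-0.831899)) = -1.901562
s=0.150000, y=-1.901562:
  k1 = f(0.150000, -1.901562) = -0.835087
  k2 = f(0.300000, -2.026826) = -0.644640
  y ← -1.901562 + (0.15/2)·(-0.835087 + (-0.644640)) = -2.012542
s=0.300000, y=-2.012542:
  k1 = f(0.300000, -2.012542) = -0.647354
  k2 = f(0.450000, -2.109645) = -0.485471
  y ← -2.012542 + (0.15/2)·(-0.647354 + (-0.485471)) = -2.097504
y(0.45) ≈ -2.0975

-2.0975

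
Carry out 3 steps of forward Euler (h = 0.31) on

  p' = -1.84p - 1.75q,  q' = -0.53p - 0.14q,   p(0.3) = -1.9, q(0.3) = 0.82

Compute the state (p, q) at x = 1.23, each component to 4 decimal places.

Euler on (p,q): p_{n+1} = p_n + h·p', q_{n+1} = q_n + h·q'.
0.300000: (-1.900000, 0.820000); f=(2.061000, 0.892200) → (-1.261090, 1.096582)
0.610000: (-1.261090, 1.096582); f=(0.401387, 0.514856) → (-1.136660, 1.256187)
0.920000: (-1.136660, 1.256187); f=(-0.106874, 0.426564) → (-1.169791, 1.388422)
(p(1.23), q(1.23)) ≈ (-1.1698, 1.3884)

-1.1698, 1.3884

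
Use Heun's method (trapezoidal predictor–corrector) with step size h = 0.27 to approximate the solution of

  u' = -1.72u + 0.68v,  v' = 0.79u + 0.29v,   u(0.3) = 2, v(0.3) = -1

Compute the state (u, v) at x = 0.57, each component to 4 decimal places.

1.1779, -0.7567

Heun on (u,v): k1 = f(x_n, state_n); k2 = f(x_n + h, state_n + h·k1); state_{n+1} = state_n + (h/2)·(k1 + k2).
0.300000: (2.000000, -1.000000)
  k1 = (-4.120000, 1.290000)
  predictor → (0.887600, -0.651700)
  k2 = (-1.969828, 0.512211)
  → (1.177873, -0.756702)
(u(0.57), v(0.57)) ≈ (1.1779, -0.7567)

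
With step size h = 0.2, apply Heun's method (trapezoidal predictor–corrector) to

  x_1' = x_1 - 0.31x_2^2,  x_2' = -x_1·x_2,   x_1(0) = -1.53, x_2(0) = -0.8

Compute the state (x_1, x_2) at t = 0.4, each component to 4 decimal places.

-2.4685, -1.7032

Heun on (x_1,x_2): k1 = f(t_n, state_n); k2 = f(t_n + h, state_n + h·k1); state_{n+1} = state_n + (h/2)·(k1 + k2).
0.000000: (-1.530000, -0.800000)
  k1 = (-1.728400, -1.224000)
  predictor → (-1.875680, -1.044800)
  k2 = (-2.214078, -1.959710)
  → (-1.924248, -1.118371)
0.200000: (-1.924248, -1.118371)
  k1 = (-2.311981, -2.152023)
  predictor → (-2.386644, -1.548776)
  k2 = (-3.130243, -3.696376)
  → (-2.468470, -1.703211)
(x_1(0.4), x_2(0.4)) ≈ (-2.4685, -1.7032)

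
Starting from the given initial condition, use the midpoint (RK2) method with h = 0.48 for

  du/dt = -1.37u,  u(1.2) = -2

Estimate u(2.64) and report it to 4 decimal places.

-0.3486

Midpoint: k1 = f(t_n, u_n); k2 = f(t_n + h/2, u_n + (h/2)·k1); u_{n+1} = u_n + h·k2.
t=1.200000, u=-2.000000:
  k1 = f(1.200000, -2.000000) = 2.740000
  k2 = f(1.440000, -1.342400) = 1.839088
  u ← -2.000000 + 0.48·1.839088 = -1.117238
t=1.680000, u=-1.117238:
  k1 = f(1.680000, -1.117238) = 1.530616
  k2 = f(1.920000, -0.749890) = 1.027349
  u ← -1.117238 + 0.48·1.027349 = -0.624110
t=2.160000, u=-0.624110:
  k1 = f(2.160000, -0.624110) = 0.855031
  k2 = f(2.400000, -0.418903) = 0.573897
  u ← -0.624110 + 0.48·0.573897 = -0.348640
u(2.64) ≈ -0.3486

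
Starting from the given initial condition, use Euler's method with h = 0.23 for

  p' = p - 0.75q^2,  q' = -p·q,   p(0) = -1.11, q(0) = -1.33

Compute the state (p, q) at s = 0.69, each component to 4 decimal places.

-4.0399, -3.6587

Euler on (p,q): p_{n+1} = p_n + h·p', q_{n+1} = q_n + h·q'.
0.000000: (-1.110000, -1.330000); f=(-2.436675, -1.476300) → (-1.670435, -1.669549)
0.230000: (-1.670435, -1.669549); f=(-3.760981, -2.788874) → (-2.535461, -2.310990)
0.460000: (-2.535461, -2.310990); f=(-6.540967, -5.859424) → (-4.039883, -3.658657)
(p(0.69), q(0.69)) ≈ (-4.0399, -3.6587)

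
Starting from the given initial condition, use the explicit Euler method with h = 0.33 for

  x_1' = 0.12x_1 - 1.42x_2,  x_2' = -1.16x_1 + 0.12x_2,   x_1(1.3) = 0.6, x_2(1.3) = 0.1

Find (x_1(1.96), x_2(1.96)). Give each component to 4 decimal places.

0.6587, -0.3515

Euler on (x_1,x_2): x_1_{n+1} = x_1_n + h·x_1', x_2_{n+1} = x_2_n + h·x_2'.
1.300000: (0.600000, 0.100000); f=(-0.070000, -0.684000) → (0.576900, -0.125720)
1.630000: (0.576900, -0.125720); f=(0.247750, -0.684290) → (0.658658, -0.351536)
(x_1(1.96), x_2(1.96)) ≈ (0.6587, -0.3515)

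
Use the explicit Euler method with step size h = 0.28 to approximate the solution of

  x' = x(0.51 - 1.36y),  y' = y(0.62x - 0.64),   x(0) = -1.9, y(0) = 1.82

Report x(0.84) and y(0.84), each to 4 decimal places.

Euler on (x,y): x_{n+1} = x_n + h·x', y_{n+1} = y_n + h·y'.
0.000000: (-1.900000, 1.820000); f=(3.733880, -3.308760) → (-0.854514, 0.893547)
0.280000: (-0.854514, 0.893547); f=(0.602624, -1.045270) → (-0.685779, 0.600872)
0.560000: (-0.685779, 0.600872); f=(0.210661, -0.640038) → (-0.626794, 0.421661)
(x(0.84), y(0.84)) ≈ (-0.6268, 0.4217)

-0.6268, 0.4217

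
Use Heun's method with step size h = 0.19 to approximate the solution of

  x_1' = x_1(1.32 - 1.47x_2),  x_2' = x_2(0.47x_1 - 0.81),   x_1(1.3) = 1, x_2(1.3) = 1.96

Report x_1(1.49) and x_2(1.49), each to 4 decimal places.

Heun on (x_1,x_2): k1 = f(x_n, state_n); k2 = f(x_n + h, state_n + h·k1); state_{n+1} = state_n + (h/2)·(k1 + k2).
1.300000: (1.000000, 1.960000)
  k1 = (-1.561200, -0.666400)
  predictor → (0.703372, 1.833384)
  k2 = (-0.967189, -0.878952)
  → (0.759803, 1.813192)
(x_1(1.49), x_2(1.49)) ≈ (0.7598, 1.8132)

0.7598, 1.8132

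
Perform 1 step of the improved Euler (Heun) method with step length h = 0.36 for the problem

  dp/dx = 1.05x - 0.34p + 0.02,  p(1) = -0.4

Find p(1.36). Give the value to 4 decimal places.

0.0756

Heun: k1 = f(x_n, p_n); k2 = f(x_n + h, p_n + h·k1); p_{n+1} = p_n + (h/2)·(k1 + k2).
x=1.000000, p=-0.400000:
  k1 = f(1.000000, -0.400000) = 1.206000
  k2 = f(1.360000, 0.034160) = 1.436386
  p ← -0.400000 + (0.36/2)·(1.206000 + 1.436386) = 0.075629
p(1.36) ≈ 0.0756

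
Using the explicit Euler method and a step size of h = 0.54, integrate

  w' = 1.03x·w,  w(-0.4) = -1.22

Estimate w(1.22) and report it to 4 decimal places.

-1.4091

Euler: w_{n+1} = w_n + h·f(x_n, w_n).
x=-0.400000, w=-1.220000: f=0.502640 → w ← -1.220000 + 0.54·0.502640 = -0.948574
x=0.140000, w=-0.948574: f=-0.136784 → w ← -0.948574 + 0.54·(-0.136784) = -1.022438
x=0.680000, w=-1.022438: f=-0.716116 → w ← -1.022438 + 0.54·(-0.716116) = -1.409140
w(1.22) ≈ -1.4091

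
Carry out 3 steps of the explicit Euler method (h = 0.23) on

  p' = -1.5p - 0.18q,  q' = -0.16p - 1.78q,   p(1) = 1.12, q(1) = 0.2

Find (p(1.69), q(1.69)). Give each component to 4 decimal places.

0.3083, -0.0063

Euler on (p,q): p_{n+1} = p_n + h·p', q_{n+1} = q_n + h·q'.
1.000000: (1.120000, 0.200000); f=(-1.716000, -0.535200) → (0.725320, 0.076904)
1.230000: (0.725320, 0.076904); f=(-1.101823, -0.252940) → (0.471901, 0.018728)
1.460000: (0.471901, 0.018728); f=(-0.711222, -0.108839) → (0.308320, -0.006305)
(p(1.69), q(1.69)) ≈ (0.3083, -0.0063)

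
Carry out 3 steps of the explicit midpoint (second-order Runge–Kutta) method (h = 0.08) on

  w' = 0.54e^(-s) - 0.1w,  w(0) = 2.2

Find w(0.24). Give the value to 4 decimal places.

2.2616

Midpoint: k1 = f(s_n, w_n); k2 = f(s_n + h/2, w_n + (h/2)·k1); w_{n+1} = w_n + h·k2.
s=0.000000, w=2.200000:
  k1 = f(0.000000, 2.200000) = 0.320000
  k2 = f(0.040000, 2.212800) = 0.297546
  w ← 2.200000 + 0.08·0.297546 = 2.223804
s=0.080000, w=2.223804:
  k1 = f(0.080000, 2.223804) = 0.276102
  k2 = f(0.120000, 2.234848) = 0.255452
  w ← 2.223804 + 0.08·0.255452 = 2.244240
s=0.160000, w=2.244240:
  k1 = f(0.160000, 2.244240) = 0.235734
  k2 = f(0.200000, 2.253669) = 0.216748
  w ← 2.244240 + 0.08·0.216748 = 2.261580
w(0.24) ≈ 2.2616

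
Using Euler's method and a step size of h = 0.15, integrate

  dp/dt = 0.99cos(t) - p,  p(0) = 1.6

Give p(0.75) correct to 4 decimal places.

1.2163

Euler: p_{n+1} = p_n + h·f(t_n, p_n).
t=0.000000, p=1.600000: f=-0.610000 → p ← 1.600000 + 0.15·(-0.610000) = 1.508500
t=0.150000, p=1.508500: f=-0.529617 → p ← 1.508500 + 0.15·(-0.529617) = 1.429058
t=0.300000, p=1.429058: f=-0.483274 → p ← 1.429058 + 0.15·(-0.483274) = 1.356566
t=0.450000, p=1.356566: f=-0.465124 → p ← 1.356566 + 0.15·(-0.465124) = 1.286798
t=0.600000, p=1.286798: f=-0.469716 → p ← 1.286798 + 0.15·(-0.469716) = 1.216340
p(0.75) ≈ 1.2163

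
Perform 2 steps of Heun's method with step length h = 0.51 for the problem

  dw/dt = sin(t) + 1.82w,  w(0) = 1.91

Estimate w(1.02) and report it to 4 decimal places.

Heun: k1 = f(t_n, w_n); k2 = f(t_n + h, w_n + h·k1); w_{n+1} = w_n + (h/2)·(k1 + k2).
t=0.000000, w=1.910000:
  k1 = f(0.000000, 1.910000) = 3.476200
  k2 = f(0.510000, 3.682862) = 7.190986
  w ← 1.910000 + (0.51/2)·(3.476200 + 7.190986) = 4.630132
t=0.510000, w=4.630132:
  k1 = f(0.510000, 4.630132) = 8.915018
  k2 = f(1.020000, 9.176792) = 17.553869
  w ← 4.630132 + (0.51/2)·(8.915018 + 17.553869) = 11.379699
w(1.02) ≈ 11.3797

11.3797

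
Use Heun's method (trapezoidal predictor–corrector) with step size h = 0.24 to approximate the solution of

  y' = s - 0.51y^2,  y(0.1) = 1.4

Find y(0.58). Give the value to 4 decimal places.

1.1830

Heun: k1 = f(s_n, y_n); k2 = f(s_n + h, y_n + h·k1); y_{n+1} = y_n + (h/2)·(k1 + k2).
s=0.100000, y=1.400000:
  k1 = f(0.100000, 1.400000) = -0.899600
  k2 = f(0.340000, 1.184096) = -0.375063
  y ← 1.400000 + (0.24/2)·(-0.899600 + (-0.375063)) = 1.247040
s=0.340000, y=1.247040:
  k1 = f(0.340000, 1.247040) = -0.453106
  k2 = f(0.580000, 1.138295) = -0.080815
  y ← 1.247040 + (0.24/2)·(-0.453106 + (-0.080815)) = 1.182970
y(0.58) ≈ 1.1830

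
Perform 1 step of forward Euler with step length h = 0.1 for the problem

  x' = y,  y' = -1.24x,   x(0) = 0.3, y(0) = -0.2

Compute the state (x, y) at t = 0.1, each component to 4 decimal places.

0.2800, -0.2372

Euler on (x,y): x_{n+1} = x_n + h·x', y_{n+1} = y_n + h·y'.
0.000000: (0.300000, -0.200000); f=(-0.200000, -0.372000) → (0.280000, -0.237200)
(x(0.1), y(0.1)) ≈ (0.2800, -0.2372)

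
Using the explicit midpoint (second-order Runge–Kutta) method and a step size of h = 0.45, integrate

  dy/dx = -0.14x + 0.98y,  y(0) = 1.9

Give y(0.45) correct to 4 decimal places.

Midpoint: k1 = f(x_n, y_n); k2 = f(x_n + h/2, y_n + (h/2)·k1); y_{n+1} = y_n + h·k2.
x=0.000000, y=1.900000:
  k1 = f(0.000000, 1.900000) = 1.862000
  k2 = f(0.225000, 2.318950) = 2.241071
  y ← 1.900000 + 0.45·2.241071 = 2.908482
y(0.45) ≈ 2.9085

2.9085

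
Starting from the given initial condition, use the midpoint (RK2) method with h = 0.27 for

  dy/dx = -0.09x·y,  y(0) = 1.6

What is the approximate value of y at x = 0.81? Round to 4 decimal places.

1.5534

Midpoint: k1 = f(x_n, y_n); k2 = f(x_n + h/2, y_n + (h/2)·k1); y_{n+1} = y_n + h·k2.
x=0.000000, y=1.600000:
  k1 = f(0.000000, 1.600000) = 0.000000
  k2 = f(0.135000, 1.600000) = -0.019440
  y ← 1.600000 + 0.27·(-0.019440) = 1.594751
x=0.270000, y=1.594751:
  k1 = f(0.270000, 1.594751) = -0.038752
  k2 = f(0.405000, 1.589520) = -0.057938
  y ← 1.594751 + 0.27·(-0.057938) = 1.579108
x=0.540000, y=1.579108:
  k1 = f(0.540000, 1.579108) = -0.076745
  k2 = f(0.675000, 1.568747) = -0.095301
  y ← 1.579108 + 0.27·(-0.095301) = 1.553377
y(0.81) ≈ 1.5534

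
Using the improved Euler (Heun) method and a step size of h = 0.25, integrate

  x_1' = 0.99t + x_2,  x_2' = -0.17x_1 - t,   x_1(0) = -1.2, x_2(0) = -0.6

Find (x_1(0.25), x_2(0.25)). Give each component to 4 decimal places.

-1.3127, -0.5771

Heun on (x_1,x_2): k1 = f(t_n, state_n); k2 = f(t_n + h, state_n + h·k1); state_{n+1} = state_n + (h/2)·(k1 + k2).
0.000000: (-1.200000, -0.600000)
  k1 = (-0.600000, 0.204000)
  predictor → (-1.350000, -0.549000)
  k2 = (-0.301500, -0.020500)
  → (-1.312688, -0.577063)
(x_1(0.25), x_2(0.25)) ≈ (-1.3127, -0.5771)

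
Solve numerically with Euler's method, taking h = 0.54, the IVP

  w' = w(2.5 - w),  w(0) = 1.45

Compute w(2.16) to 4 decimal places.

Euler: w_{n+1} = w_n + h·f(s_n, w_n).
s=0.000000, w=1.450000: f=1.522500 → w ← 1.450000 + 0.54·1.522500 = 2.272150
s=0.540000, w=2.272150: f=0.517709 → w ← 2.272150 + 0.54·0.517709 = 2.551713
s=1.080000, w=2.551713: f=-0.131957 → w ← 2.551713 + 0.54·(-0.131957) = 2.480456
s=1.620000, w=2.480456: f=0.048477 → w ← 2.480456 + 0.54·0.048477 = 2.506634
w(2.16) ≈ 2.5066

2.5066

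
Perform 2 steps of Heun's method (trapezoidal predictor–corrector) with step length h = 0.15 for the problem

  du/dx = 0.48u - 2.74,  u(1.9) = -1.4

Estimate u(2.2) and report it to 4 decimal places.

-2.5000

Heun: k1 = f(x_n, u_n); k2 = f(x_n + h, u_n + h·k1); u_{n+1} = u_n + (h/2)·(k1 + k2).
x=1.900000, u=-1.400000:
  k1 = f(1.900000, -1.400000) = -3.412000
  k2 = f(2.050000, -1.911800) = -3.657664
  u ← -1.400000 + (0.15/2)·(-3.412000 + (-3.657664)) = -1.930225
x=2.050000, u=-1.930225:
  k1 = f(2.050000, -1.930225) = -3.666508
  k2 = f(2.200000, -2.480201) = -3.930496
  u ← -1.930225 + (0.15/2)·(-3.666508 + (-3.930496)) = -2.500000
u(2.2) ≈ -2.5000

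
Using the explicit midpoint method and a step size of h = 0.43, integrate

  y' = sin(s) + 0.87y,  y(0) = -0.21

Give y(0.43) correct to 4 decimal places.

-0.2115

Midpoint: k1 = f(s_n, y_n); k2 = f(s_n + h/2, y_n + (h/2)·k1); y_{n+1} = y_n + h·k2.
s=0.000000, y=-0.210000:
  k1 = f(0.000000, -0.210000) = -0.182700
  k2 = f(0.215000, -0.249280) = -0.003527
  y ← -0.210000 + 0.43·(-0.003527) = -0.211516
y(0.43) ≈ -0.2115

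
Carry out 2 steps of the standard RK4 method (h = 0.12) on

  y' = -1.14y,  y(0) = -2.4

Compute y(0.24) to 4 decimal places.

-1.8255

RK4: k1 = f(s_n, y_n); k2 = f(s_n + h/2, y_n + (h/2)·k1); k3 = f(s_n + h/2, y_n + (h/2)·k2); k4 = f(s_n + h, y_n + h·k3); y_{n+1} = y_n + (h/6)·(k1 + 2k2 + 2k3 + k4).
s=0.000000, y=-2.400000:
  k1 = f(0.000000, -2.400000) = 2.736000
  k2 = f(0.060000, -2.235840) = 2.548858
  k3 = f(0.060000, -2.247069) = 2.561658
  k4 = f(0.120000, -2.092601) = 2.385565
  y ← -2.400000 + (0.12/6)·(k1 + 2k2 + 2k3 + k4) = -2.093148
s=0.120000, y=-2.093148:
  k1 = f(0.120000, -2.093148) = 2.386189
  k2 = f(0.180000, -1.949977) = 2.222973
  k3 = f(0.180000, -1.959770) = 2.234137
  k4 = f(0.240000, -1.825052) = 2.080559
  y ← -2.093148 + (0.12/6)·(k1 + 2k2 + 2k3 + k4) = -1.825529
y(0.24) ≈ -1.8255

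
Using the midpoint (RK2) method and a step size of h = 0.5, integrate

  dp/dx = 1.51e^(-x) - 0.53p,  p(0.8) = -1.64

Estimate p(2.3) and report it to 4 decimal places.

Midpoint: k1 = f(x_n, p_n); k2 = f(x_n + h/2, p_n + (h/2)·k1); p_{n+1} = p_n + h·k2.
x=0.800000, p=-1.640000:
  k1 = f(0.800000, -1.640000) = 1.547687
  k2 = f(1.050000, -1.253078) = 1.192538
  p ← -1.640000 + 0.5·1.192538 = -1.043731
x=1.300000, p=-1.043731:
  k1 = f(1.300000, -1.043731) = 0.964701
  k2 = f(1.550000, -0.802556) = 0.745849
  p ← -1.043731 + 0.5·0.745849 = -0.670807
x=1.800000, p=-0.670807:
  k1 = f(1.800000, -0.670807) = 0.605129
  k2 = f(2.050000, -0.519524) = 0.469738
  p ← -0.670807 + 0.5·0.469738 = -0.435938
p(2.3) ≈ -0.4359

-0.4359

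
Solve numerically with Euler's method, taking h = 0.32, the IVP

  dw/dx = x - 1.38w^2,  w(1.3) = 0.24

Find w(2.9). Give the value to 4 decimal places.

Euler: w_{n+1} = w_n + h·f(x_n, w_n).
x=1.300000, w=0.240000: f=1.220512 → w ← 0.240000 + 0.32·1.220512 = 0.630564
x=1.620000, w=0.630564: f=1.071297 → w ← 0.630564 + 0.32·1.071297 = 0.973379
x=1.940000, w=0.973379: f=0.632496 → w ← 0.973379 + 0.32·0.632496 = 1.175778
x=2.260000, w=1.175778: f=0.352215 → w ← 1.175778 + 0.32·0.352215 = 1.288486
x=2.580000, w=1.288486: f=0.288928 → w ← 1.288486 + 0.32·0.288928 = 1.380943
w(2.9) ≈ 1.3809

1.3809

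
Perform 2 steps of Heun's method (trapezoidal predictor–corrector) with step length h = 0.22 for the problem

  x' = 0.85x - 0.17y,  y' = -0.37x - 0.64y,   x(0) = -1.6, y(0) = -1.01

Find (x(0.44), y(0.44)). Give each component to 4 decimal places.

-2.2520, -0.4921

Heun on (x,y): k1 = f(t_n, state_n); k2 = f(t_n + h, state_n + h·k1); state_{n+1} = state_n + (h/2)·(k1 + k2).
0.000000: (-1.600000, -1.010000)
  k1 = (-1.188300, 1.238400)
  predictor → (-1.861426, -0.737552)
  k2 = (-1.456828, 1.160761)
  → (-1.890964, -0.746092)
0.220000: (-1.890964, -0.746092)
  k1 = (-1.480484, 1.177156)
  predictor → (-2.216671, -0.487118)
  k2 = (-1.801360, 1.131924)
  → (-2.251967, -0.492094)
(x(0.44), y(0.44)) ≈ (-2.2520, -0.4921)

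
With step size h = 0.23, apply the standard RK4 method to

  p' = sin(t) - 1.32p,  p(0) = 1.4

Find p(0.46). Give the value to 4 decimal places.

0.8485

RK4: k1 = f(t_n, p_n); k2 = f(t_n + h/2, p_n + (h/2)·k1); k3 = f(t_n + h/2, p_n + (h/2)·k2); k4 = f(t_n + h, p_n + h·k3); p_{n+1} = p_n + (h/6)·(k1 + 2k2 + 2k3 + k4).
t=0.000000, p=1.400000:
  k1 = f(0.000000, 1.400000) = -1.848000
  k2 = f(0.115000, 1.187480) = -1.452727
  k3 = f(0.115000, 1.232936) = -1.512729
  k4 = f(0.230000, 1.052072) = -1.160758
  p ← 1.400000 + (0.23/6)·(k1 + 2k2 + 2k3 + k4) = 1.057313
t=0.230000, p=1.057313:
  k1 = f(0.230000, 1.057313) = -1.167675
  k2 = f(0.345000, 0.923030) = -0.880203
  k3 = f(0.345000, 0.956089) = -0.923841
  k4 = f(0.460000, 0.844829) = -0.671226
  p ← 1.057313 + (0.23/6)·(k1 + 2k2 + 2k3 + k4) = 0.848511
p(0.46) ≈ 0.8485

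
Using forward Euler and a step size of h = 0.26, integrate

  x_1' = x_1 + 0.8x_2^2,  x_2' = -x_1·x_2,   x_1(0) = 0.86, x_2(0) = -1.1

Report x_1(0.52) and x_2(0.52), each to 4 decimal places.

1.8342, -0.5575

Euler on (x_1,x_2): x_1_{n+1} = x_1_n + h·x_1', x_2_{n+1} = x_2_n + h·x_2'.
0.000000: (0.860000, -1.100000); f=(1.828000, 0.946000) → (1.335280, -0.854040)
0.260000: (1.335280, -0.854040); f=(1.918787, 1.140383) → (1.834165, -0.557541)
(x_1(0.52), x_2(0.52)) ≈ (1.8342, -0.5575)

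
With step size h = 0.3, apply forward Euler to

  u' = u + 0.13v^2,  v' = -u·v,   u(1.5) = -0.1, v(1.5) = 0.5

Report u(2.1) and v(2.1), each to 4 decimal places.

Euler on (u,v): u_{n+1} = u_n + h·u', v_{n+1} = v_n + h·v'.
1.500000: (-0.100000, 0.500000); f=(-0.067500, 0.050000) → (-0.120250, 0.515000)
1.800000: (-0.120250, 0.515000); f=(-0.085771, 0.061929) → (-0.145981, 0.533579)
(u(2.1), v(2.1)) ≈ (-0.1460, 0.5336)

-0.1460, 0.5336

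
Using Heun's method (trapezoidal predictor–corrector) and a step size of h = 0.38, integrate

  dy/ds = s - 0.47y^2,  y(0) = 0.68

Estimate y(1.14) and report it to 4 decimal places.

Heun: k1 = f(s_n, y_n); k2 = f(s_n + h, y_n + h·k1); y_{n+1} = y_n + (h/2)·(k1 + k2).
s=0.000000, y=0.680000:
  k1 = f(0.000000, 0.680000) = -0.217328
  k2 = f(0.380000, 0.597415) = 0.212255
  y ← 0.680000 + (0.38/2)·(-0.217328 + 0.212255) = 0.679036
s=0.380000, y=0.679036:
  k1 = f(0.380000, 0.679036) = 0.163288
  k2 = f(0.760000, 0.741085) = 0.501872
  y ← 0.679036 + (0.38/2)·(0.163288 + 0.501872) = 0.805416
s=0.760000, y=0.805416:
  k1 = f(0.760000, 0.805416) = 0.455113
  k2 = f(1.140000, 0.978359) = 0.690122
  y ← 0.805416 + (0.38/2)·(0.455113 + 0.690122) = 1.023011
y(1.14) ≈ 1.0230

1.0230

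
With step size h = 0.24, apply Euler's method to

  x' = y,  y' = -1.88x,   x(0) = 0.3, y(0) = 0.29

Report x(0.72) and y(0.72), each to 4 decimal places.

0.4038, -0.1956

Euler on (x,y): x_{n+1} = x_n + h·x', y_{n+1} = y_n + h·y'.
0.000000: (0.300000, 0.290000); f=(0.290000, -0.564000) → (0.369600, 0.154640)
0.240000: (0.369600, 0.154640); f=(0.154640, -0.694848) → (0.406714, -0.012124)
0.480000: (0.406714, -0.012124); f=(-0.012124, -0.764622) → (0.403804, -0.195633)
(x(0.72), y(0.72)) ≈ (0.4038, -0.1956)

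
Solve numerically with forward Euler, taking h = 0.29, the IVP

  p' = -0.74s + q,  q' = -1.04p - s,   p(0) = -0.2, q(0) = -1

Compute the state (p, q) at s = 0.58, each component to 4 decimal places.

Euler on (p,q): p_{n+1} = p_n + h·p', q_{n+1} = q_n + h·q'.
0.000000: (-0.200000, -1.000000); f=(-1.000000, 0.208000) → (-0.490000, -0.939680)
0.290000: (-0.490000, -0.939680); f=(-1.154280, 0.219600) → (-0.824741, -0.875996)
(p(0.58), q(0.58)) ≈ (-0.8247, -0.8760)

-0.8247, -0.8760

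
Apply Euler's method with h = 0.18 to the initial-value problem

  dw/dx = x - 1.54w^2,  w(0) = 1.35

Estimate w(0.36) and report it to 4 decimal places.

Euler: w_{n+1} = w_n + h·f(x_n, w_n).
x=0.000000, w=1.350000: f=-2.806650 → w ← 1.350000 + 0.18·(-2.806650) = 0.844803
x=0.180000, w=0.844803: f=-0.919086 → w ← 0.844803 + 0.18·(-0.919086) = 0.679368
w(0.36) ≈ 0.6794

0.6794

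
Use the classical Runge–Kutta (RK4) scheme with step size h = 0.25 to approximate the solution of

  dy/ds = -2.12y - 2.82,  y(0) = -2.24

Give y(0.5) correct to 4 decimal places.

-1.6457

RK4: k1 = f(s_n, y_n); k2 = f(s_n + h/2, y_n + (h/2)·k1); k3 = f(s_n + h/2, y_n + (h/2)·k2); k4 = f(s_n + h, y_n + h·k3); y_{n+1} = y_n + (h/6)·(k1 + 2k2 + 2k3 + k4).
s=0.000000, y=-2.240000:
  k1 = f(0.000000, -2.240000) = 1.928800
  k2 = f(0.125000, -1.998900) = 1.417668
  k3 = f(0.125000, -2.062792) = 1.553118
  k4 = f(0.250000, -1.851721) = 1.105647
  y ← -2.240000 + (0.25/6)·(k1 + 2k2 + 2k3 + k4) = -1.865999
s=0.250000, y=-1.865999:
  k1 = f(0.250000, -1.865999) = 1.135918
  k2 = f(0.375000, -1.724009) = 0.834900
  k3 = f(0.375000, -1.761637) = 0.914670
  k4 = f(0.500000, -1.637332) = 0.651143
  y ← -1.865999 + (0.25/6)·(k1 + 2k2 + 2k3 + k4) = -1.645741
y(0.5) ≈ -1.6457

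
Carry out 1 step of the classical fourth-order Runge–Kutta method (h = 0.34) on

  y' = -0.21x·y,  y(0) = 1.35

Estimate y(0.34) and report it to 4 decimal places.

RK4: k1 = f(x_n, y_n); k2 = f(x_n + h/2, y_n + (h/2)·k1); k3 = f(x_n + h/2, y_n + (h/2)·k2); k4 = f(x_n + h, y_n + h·k3); y_{n+1} = y_n + (h/6)·(k1 + 2k2 + 2k3 + k4).
x=0.000000, y=1.350000:
  k1 = f(0.000000, 1.350000) = 0.000000
  k2 = f(0.170000, 1.350000) = -0.048195
  k3 = f(0.170000, 1.341807) = -0.047903
  k4 = f(0.340000, 1.333713) = -0.095227
  y ← 1.350000 + (0.34/6)·(k1 + 2k2 + 2k3 + k4) = 1.333713
y(0.34) ≈ 1.3337

1.3337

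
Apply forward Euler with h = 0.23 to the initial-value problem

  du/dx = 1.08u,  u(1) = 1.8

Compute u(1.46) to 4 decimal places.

Euler: u_{n+1} = u_n + h·f(x_n, u_n).
x=1.000000, u=1.800000: f=1.944000 → u ← 1.800000 + 0.23·1.944000 = 2.247120
x=1.230000, u=2.247120: f=2.426890 → u ← 2.247120 + 0.23·2.426890 = 2.805305
u(1.46) ≈ 2.8053

2.8053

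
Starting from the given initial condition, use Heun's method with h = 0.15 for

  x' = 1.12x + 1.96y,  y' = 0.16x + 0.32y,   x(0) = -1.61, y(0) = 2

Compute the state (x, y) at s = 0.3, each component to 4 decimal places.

-0.8189, 2.1378

Heun on (x,y): k1 = f(s_n, state_n); k2 = f(s_n + h, state_n + h·k1); state_{n+1} = state_n + (h/2)·(k1 + k2).
0.000000: (-1.610000, 2.000000)
  k1 = (2.116800, 0.382400)
  predictor → (-1.292480, 2.057360)
  k2 = (2.584848, 0.451558)
  → (-1.257376, 2.062547)
0.150000: (-1.257376, 2.062547)
  k1 = (2.634330, 0.458835)
  predictor → (-0.862227, 2.131372)
  k2 = (3.211795, 0.544083)
  → (-0.818917, 2.137766)
(x(0.3), y(0.3)) ≈ (-0.8189, 2.1378)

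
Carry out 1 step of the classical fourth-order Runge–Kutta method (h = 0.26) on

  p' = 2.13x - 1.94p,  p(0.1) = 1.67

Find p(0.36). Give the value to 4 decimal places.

RK4: k1 = f(x_n, p_n); k2 = f(x_n + h/2, p_n + (h/2)·k1); k3 = f(x_n + h/2, p_n + (h/2)·k2); k4 = f(x_n + h, p_n + h·k3); p_{n+1} = p_n + (h/6)·(k1 + 2k2 + 2k3 + k4).
x=0.100000, p=1.670000:
  k1 = f(0.100000, 1.670000) = -3.026800
  k2 = f(0.230000, 1.276516) = -1.986541
  k3 = f(0.230000, 1.411750) = -2.248894
  k4 = f(0.360000, 1.085287) = -1.338658
  p ← 1.670000 + (0.26/6)·(k1 + 2k2 + 2k3 + k4) = 1.113759
p(0.36) ≈ 1.1138

1.1138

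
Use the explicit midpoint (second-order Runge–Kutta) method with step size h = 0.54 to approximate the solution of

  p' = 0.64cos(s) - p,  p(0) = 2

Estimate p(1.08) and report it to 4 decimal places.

1.0375

Midpoint: k1 = f(s_n, p_n); k2 = f(s_n + h/2, p_n + (h/2)·k1); p_{n+1} = p_n + h·k2.
s=0.000000, p=2.000000:
  k1 = f(0.000000, 2.000000) = -1.360000
  k2 = f(0.270000, 1.632800) = -1.015987
  p ← 2.000000 + 0.54·(-1.015987) = 1.451367
s=0.540000, p=1.451367:
  k1 = f(0.540000, 1.451367) = -0.902434
  k2 = f(0.810000, 1.207710) = -0.766431
  p ← 1.451367 + 0.54·(-0.766431) = 1.037494
p(1.08) ≈ 1.0375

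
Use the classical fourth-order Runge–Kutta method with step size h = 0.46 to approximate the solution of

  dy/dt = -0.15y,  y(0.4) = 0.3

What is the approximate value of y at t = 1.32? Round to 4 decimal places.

0.2613

RK4: k1 = f(t_n, y_n); k2 = f(t_n + h/2, y_n + (h/2)·k1); k3 = f(t_n + h/2, y_n + (h/2)·k2); k4 = f(t_n + h, y_n + h·k3); y_{n+1} = y_n + (h/6)·(k1 + 2k2 + 2k3 + k4).
t=0.400000, y=0.300000:
  k1 = f(0.400000, 0.300000) = -0.045000
  k2 = f(0.630000, 0.289650) = -0.043447
  k3 = f(0.630000, 0.290007) = -0.043501
  k4 = f(0.860000, 0.279990) = -0.041998
  y ← 0.300000 + (0.46/6)·(k1 + 2k2 + 2k3 + k4) = 0.279998
t=0.860000, y=0.279998:
  k1 = f(0.860000, 0.279998) = -0.042000
  k2 = f(1.090000, 0.270338) = -0.040551
  k3 = f(1.090000, 0.270671) = -0.040601
  k4 = f(1.320000, 0.261322) = -0.039198
  y ← 0.279998 + (0.46/6)·(k1 + 2k2 + 2k3 + k4) = 0.261330
y(1.32) ≈ 0.2613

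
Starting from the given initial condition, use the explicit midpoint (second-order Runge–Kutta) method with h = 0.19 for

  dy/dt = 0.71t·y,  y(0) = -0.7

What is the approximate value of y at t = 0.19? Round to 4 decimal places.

-0.7090

Midpoint: k1 = f(t_n, y_n); k2 = f(t_n + h/2, y_n + (h/2)·k1); y_{n+1} = y_n + h·k2.
t=0.000000, y=-0.700000:
  k1 = f(0.000000, -0.700000) = 0.000000
  k2 = f(0.095000, -0.700000) = -0.047215
  y ← -0.700000 + 0.19·(-0.047215) = -0.708971
y(0.19) ≈ -0.7090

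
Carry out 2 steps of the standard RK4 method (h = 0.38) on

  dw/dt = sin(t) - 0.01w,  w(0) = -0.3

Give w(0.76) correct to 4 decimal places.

-0.0233

RK4: k1 = f(t_n, w_n); k2 = f(t_n + h/2, w_n + (h/2)·k1); k3 = f(t_n + h/2, w_n + (h/2)·k2); k4 = f(t_n + h, w_n + h·k3); w_{n+1} = w_n + (h/6)·(k1 + 2k2 + 2k3 + k4).
t=0.000000, w=-0.300000:
  k1 = f(0.000000, -0.300000) = 0.003000
  k2 = f(0.190000, -0.299430) = 0.191853
  k3 = f(0.190000, -0.263548) = 0.191494
  k4 = f(0.380000, -0.227232) = 0.373193
  w ← -0.300000 + (0.38/6)·(k1 + 2k2 + 2k3 + k4) = -0.227617
t=0.380000, w=-0.227617:
  k1 = f(0.380000, -0.227617) = 0.373197
  k2 = f(0.570000, -0.156710) = 0.541199
  k3 = f(0.570000, -0.124789) = 0.540880
  k4 = f(0.760000, -0.022083) = 0.689142
  w ← -0.227617 + (0.38/6)·(k1 + 2k2 + 2k3 + k4) = -0.023272
w(0.76) ≈ -0.0233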